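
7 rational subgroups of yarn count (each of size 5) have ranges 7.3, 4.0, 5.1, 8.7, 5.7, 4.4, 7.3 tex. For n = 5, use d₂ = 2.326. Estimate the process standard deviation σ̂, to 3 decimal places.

R̄ = (7.3 + 4.0 + 5.1 + 8.7 + 5.7 + 4.4 + 7.3) / 7 = 6.0714
σ̂ = R̄ / d₂ = 6.0714 / 2.326 = 2.6102

2.610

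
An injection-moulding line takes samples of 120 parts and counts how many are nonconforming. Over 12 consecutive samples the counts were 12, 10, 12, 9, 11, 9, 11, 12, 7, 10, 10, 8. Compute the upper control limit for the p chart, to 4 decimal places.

p̄ = Σdᵢ / (k·n) = 121 / (12 × 120) = 0.08403
UCL = p̄ + 3·√(p̄(1−p̄)/n) = 0.08403 + 3 × √(0.08403×0.91597/120) = 0.08403 + 3 × 0.02533 = 0.16000

0.1600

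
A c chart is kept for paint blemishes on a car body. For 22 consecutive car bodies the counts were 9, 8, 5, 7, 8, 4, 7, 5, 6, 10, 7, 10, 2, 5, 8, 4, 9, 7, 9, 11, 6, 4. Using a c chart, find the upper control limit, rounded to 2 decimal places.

c̄ = (9 + 8 + 5 + 7 + 8 + 4 + 7 + 5 + 6 + 10 + 7 + 10 + 2 + 5 + 8 + 4 + 9 + 7 + 9 + 11 + 6 + 4) / 22 = 151 / 22 = 6.8636
UCL = c̄ + 3√c̄ = 6.8636 + 3 × √6.8636 = 6.8636 + 3 × 2.6199 = 14.7232

14.72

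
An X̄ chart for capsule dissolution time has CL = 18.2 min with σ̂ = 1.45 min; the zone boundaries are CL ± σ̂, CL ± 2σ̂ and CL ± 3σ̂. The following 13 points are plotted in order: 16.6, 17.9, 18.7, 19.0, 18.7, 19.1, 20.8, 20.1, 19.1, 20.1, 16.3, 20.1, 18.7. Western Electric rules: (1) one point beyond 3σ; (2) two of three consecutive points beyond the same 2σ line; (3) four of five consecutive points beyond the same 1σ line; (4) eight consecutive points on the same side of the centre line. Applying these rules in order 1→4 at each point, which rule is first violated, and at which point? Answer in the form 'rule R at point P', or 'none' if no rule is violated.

rule 4 at point 10

Zone of each point (C = within 1σ̂, B = 1σ̂–2σ̂, A = 2σ̂–3σ̂, * = beyond 3σ̂; sign = side of CL): 1:-B, 2:-C, 3:+C, 4:+C, 5:+C, 6:+C, 7:+B, 8:+B, 9:+C, 10:+B, 11:-B, 12:+B, 13:+C
Rule 4 (eight consecutive points on the same side of the centre line) is satisfied at point 10.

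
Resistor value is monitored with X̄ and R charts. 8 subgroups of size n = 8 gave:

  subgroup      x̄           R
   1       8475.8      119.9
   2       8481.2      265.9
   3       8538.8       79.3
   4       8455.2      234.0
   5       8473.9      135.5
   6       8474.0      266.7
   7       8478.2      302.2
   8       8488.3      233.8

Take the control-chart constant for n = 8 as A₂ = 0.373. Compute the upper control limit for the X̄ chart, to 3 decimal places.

8559.514

X̄̄ = (8475.8 + 8481.2 + 8538.8 + 8455.2 + 8473.9 + 8474.0 + 8478.2 + 8488.3) / 8 = 67865.4000 / 8 = 8483.1750
R̄ = (119.9 + 265.9 + 79.3 + 234.0 + 135.5 + 266.7 + 302.2 + 233.8) / 8 = 1637.3000 / 8 = 204.6625
UCL = X̄̄ + A₂·R̄ = 8483.1750 + 0.373 × 204.6625 = 8559.5141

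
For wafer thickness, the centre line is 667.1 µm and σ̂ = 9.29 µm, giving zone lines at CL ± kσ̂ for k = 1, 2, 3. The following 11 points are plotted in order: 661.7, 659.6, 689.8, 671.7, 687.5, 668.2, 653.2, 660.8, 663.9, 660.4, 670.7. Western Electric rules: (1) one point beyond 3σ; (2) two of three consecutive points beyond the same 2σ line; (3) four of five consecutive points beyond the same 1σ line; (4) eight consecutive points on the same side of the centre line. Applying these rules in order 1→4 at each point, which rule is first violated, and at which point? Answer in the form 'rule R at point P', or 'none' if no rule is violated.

rule 2 at point 5

Zone of each point (C = within 1σ̂, B = 1σ̂–2σ̂, A = 2σ̂–3σ̂, * = beyond 3σ̂; sign = side of CL): 1:-C, 2:-C, 3:+A, 4:+C, 5:+A, 6:+C, 7:-B, 8:-C, 9:-C, 10:-C, 11:+C
Rule 2 (two of three consecutive points beyond the same 2σ limit) is satisfied at point 5.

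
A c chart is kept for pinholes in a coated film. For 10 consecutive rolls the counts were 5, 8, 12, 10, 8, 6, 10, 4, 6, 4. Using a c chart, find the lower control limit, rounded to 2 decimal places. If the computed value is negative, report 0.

0.00

c̄ = (5 + 8 + 12 + 10 + 8 + 6 + 10 + 4 + 6 + 4) / 10 = 73 / 10 = 7.3000
LCL = c̄ − 3√c̄ = 7.3000 − 3 × 2.7019 = -0.8056 → 0 (cannot be negative)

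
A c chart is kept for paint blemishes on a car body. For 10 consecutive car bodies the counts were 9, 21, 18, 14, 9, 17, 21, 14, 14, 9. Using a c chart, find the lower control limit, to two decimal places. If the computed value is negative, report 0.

3.14

c̄ = (9 + 21 + 18 + 14 + 9 + 17 + 21 + 14 + 14 + 9) / 10 = 146 / 10 = 14.6000
LCL = c̄ − 3√c̄ = 14.6000 − 3 × 3.8210 = 3.1370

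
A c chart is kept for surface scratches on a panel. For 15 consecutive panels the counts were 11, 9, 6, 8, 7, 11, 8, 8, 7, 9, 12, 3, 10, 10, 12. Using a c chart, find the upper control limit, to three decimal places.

17.599

c̄ = (11 + 9 + 6 + 8 + 7 + 11 + 8 + 8 + 7 + 9 + 12 + 3 + 10 + 10 + 12) / 15 = 131 / 15 = 8.7333
UCL = c̄ + 3√c̄ = 8.7333 + 3 × √8.7333 = 8.7333 + 3 × 2.9552 = 17.5990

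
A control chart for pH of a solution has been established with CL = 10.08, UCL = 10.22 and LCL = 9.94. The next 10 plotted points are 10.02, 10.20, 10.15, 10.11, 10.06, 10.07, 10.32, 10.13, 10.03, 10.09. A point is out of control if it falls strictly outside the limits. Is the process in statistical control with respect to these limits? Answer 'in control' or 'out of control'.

Compare each point to [9.94, 10.22]: sample 7 = 10.32 > UCL.

out of control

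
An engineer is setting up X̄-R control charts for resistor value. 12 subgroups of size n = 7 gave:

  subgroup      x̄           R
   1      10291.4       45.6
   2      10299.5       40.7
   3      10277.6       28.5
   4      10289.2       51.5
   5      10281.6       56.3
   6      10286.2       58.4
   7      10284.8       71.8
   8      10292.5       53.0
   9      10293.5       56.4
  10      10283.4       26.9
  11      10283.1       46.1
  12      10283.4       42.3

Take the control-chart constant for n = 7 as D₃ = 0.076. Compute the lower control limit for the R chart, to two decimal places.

R̄ = (45.6 + 40.7 + 28.5 + 51.5 + 56.3 + 58.4 + 71.8 + 53.0 + 56.4 + 26.9 + 46.1 + 42.3) / 12 = 577.5000 / 12 = 48.1250
LCL_R = D₃·R̄ = 0.076 × 48.1250 = 3.6575

3.66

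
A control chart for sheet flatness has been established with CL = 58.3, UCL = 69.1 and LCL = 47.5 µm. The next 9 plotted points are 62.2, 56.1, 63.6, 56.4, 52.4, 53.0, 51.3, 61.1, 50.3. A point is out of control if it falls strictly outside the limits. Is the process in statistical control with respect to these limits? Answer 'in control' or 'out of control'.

in control

All 9 points lie within [47.5, 69.1].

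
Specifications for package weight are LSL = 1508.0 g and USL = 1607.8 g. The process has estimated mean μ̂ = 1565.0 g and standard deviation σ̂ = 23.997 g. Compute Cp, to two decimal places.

Cp = (USL − LSL) / (6σ̂) = (1607.8 − 1508.0) / (6 × 23.997) = 99.8000 / 143.9820 = 0.6931

0.69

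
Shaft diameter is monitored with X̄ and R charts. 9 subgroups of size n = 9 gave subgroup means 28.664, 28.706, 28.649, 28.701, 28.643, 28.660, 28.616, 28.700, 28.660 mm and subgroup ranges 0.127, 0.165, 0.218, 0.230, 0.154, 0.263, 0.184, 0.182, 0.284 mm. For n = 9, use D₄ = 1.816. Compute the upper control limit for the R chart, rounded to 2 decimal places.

0.36

R̄ = (0.127 + 0.165 + 0.218 + 0.230 + 0.154 + 0.263 + 0.184 + 0.182 + 0.284) / 9 = 1.8070 / 9 = 0.2008
UCL_R = D₄·R̄ = 1.816 × 0.2008 = 0.3646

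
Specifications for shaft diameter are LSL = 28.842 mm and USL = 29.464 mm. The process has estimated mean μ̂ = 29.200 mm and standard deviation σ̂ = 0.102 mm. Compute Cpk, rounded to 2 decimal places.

Cpu = (USL − μ̂) / (3σ̂) = (29.464 − 29.200) / (3 × 0.102) = 0.8627; Cpl = (μ̂ − LSL) / (3σ̂) = (29.200 − 28.842) / (3 × 0.102) = 1.1699; Cpk = min(Cpu, Cpl) = 0.8627

0.86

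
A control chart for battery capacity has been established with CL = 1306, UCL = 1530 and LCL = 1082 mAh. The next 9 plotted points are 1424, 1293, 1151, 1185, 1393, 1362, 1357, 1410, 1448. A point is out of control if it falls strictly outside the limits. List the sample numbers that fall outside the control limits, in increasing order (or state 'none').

All 9 points lie within [1082, 1530].

none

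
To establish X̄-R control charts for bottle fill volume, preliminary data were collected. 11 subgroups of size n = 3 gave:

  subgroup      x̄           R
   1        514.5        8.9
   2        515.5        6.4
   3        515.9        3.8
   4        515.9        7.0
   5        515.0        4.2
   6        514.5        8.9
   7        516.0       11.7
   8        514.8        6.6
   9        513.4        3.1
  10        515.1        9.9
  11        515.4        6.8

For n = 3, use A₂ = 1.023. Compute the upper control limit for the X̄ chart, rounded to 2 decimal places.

X̄̄ = (514.5 + 515.5 + 515.9 + 515.9 + 515.0 + 514.5 + 516.0 + 514.8 + 513.4 + 515.1 + 515.4) / 11 = 5666.0000 / 11 = 515.0909
R̄ = (8.9 + 6.4 + 3.8 + 7.0 + 4.2 + 8.9 + 11.7 + 6.6 + 3.1 + 9.9 + 6.8) / 11 = 77.3000 / 11 = 7.0273
UCL = X̄̄ + A₂·R̄ = 515.0909 + 1.023 × 7.0273 = 522.2798

522.28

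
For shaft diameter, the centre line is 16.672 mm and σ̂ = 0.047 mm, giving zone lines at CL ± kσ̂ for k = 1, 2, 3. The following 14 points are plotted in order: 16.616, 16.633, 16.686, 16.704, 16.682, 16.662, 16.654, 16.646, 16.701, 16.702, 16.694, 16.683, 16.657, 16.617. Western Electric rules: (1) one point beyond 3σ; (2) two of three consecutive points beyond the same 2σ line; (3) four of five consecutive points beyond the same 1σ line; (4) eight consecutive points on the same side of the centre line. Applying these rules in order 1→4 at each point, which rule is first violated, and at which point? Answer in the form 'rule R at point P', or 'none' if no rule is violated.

Zone of each point (C = within 1σ̂, B = 1σ̂–2σ̂, A = 2σ̂–3σ̂, * = beyond 3σ̂; sign = side of CL): 1:-B, 2:-C, 3:+C, 4:+C, 5:+C, 6:-C, 7:-C, 8:-C, 9:+C, 10:+C, 11:+C, 12:+C, 13:-C, 14:-B
No rule fires across all 14 points.

none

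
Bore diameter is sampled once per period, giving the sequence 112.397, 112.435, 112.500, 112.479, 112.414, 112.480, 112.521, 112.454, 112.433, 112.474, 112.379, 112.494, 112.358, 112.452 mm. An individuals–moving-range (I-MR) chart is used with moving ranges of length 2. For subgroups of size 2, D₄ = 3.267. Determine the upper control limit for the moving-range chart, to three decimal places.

0.217

Moving ranges: 0.038, 0.065, 0.021, 0.065, 0.066, 0.041, 0.067, 0.021, 0.041, 0.095, 0.115, 0.136, 0.094; M̄R̄ = 0.8650 / 13 = 0.0665
UCL_MR = D₄·M̄R̄ = 3.267 × 0.0665 = 0.2174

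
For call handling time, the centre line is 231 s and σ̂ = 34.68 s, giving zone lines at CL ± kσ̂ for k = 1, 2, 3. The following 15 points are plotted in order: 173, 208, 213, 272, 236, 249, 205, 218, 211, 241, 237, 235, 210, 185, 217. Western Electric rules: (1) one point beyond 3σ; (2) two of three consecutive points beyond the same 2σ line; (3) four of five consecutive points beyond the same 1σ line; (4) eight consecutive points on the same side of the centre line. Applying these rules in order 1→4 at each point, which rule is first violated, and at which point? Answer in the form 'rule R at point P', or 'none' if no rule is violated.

Zone of each point (C = within 1σ̂, B = 1σ̂–2σ̂, A = 2σ̂–3σ̂, * = beyond 3σ̂; sign = side of CL): 1:-B, 2:-C, 3:-C, 4:+B, 5:+C, 6:+C, 7:-C, 8:-C, 9:-C, 10:+C, 11:+C, 12:+C, 13:-C, 14:-B, 15:-C
No rule fires across all 15 points.

none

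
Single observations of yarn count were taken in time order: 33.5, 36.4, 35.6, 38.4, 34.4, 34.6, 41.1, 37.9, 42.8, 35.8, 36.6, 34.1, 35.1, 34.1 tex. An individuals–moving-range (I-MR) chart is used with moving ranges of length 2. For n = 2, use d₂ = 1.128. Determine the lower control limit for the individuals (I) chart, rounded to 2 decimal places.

X̄ = (33.5 + 36.4 + 35.6 + 38.4 + 34.4 + 34.6 + 41.1 + 37.9 + 42.8 + 35.8 + 36.6 + 34.1 + 35.1 + 34.1) / 14 = 36.4571
Moving ranges: 2.9, 0.8, 2.8, 4.0, 0.2, 6.5, 3.2, 4.9, 7.0, 0.8, 2.5, 1.0, 1.0; M̄R̄ = 37.6000 / 13 = 2.8923
LCL = X̄ − 3·M̄R̄/d₂ = 36.4571 − 3 × 2.8923 / 1.128 = 28.7648

28.76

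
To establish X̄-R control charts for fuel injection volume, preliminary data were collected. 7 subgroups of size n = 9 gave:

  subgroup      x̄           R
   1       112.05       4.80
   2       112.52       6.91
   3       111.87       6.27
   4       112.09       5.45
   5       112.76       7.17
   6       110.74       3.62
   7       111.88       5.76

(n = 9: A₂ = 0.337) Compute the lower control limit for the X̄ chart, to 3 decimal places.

110.062

X̄̄ = (112.05 + 112.52 + 111.87 + 112.09 + 112.76 + 110.74 + 111.88) / 7 = 783.9100 / 7 = 111.9871
R̄ = (4.80 + 6.91 + 6.27 + 5.45 + 7.17 + 3.62 + 5.76) / 7 = 39.9800 / 7 = 5.7114
LCL = X̄̄ − A₂·R̄ = 111.9871 − 0.337 × 5.7114 = 110.0624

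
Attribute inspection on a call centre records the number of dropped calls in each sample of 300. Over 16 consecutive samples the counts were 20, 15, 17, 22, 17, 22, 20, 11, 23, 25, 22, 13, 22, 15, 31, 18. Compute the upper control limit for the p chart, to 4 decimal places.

0.1080

p̄ = Σdᵢ / (k·n) = 313 / (16 × 300) = 0.06521
UCL = p̄ + 3·√(p̄(1−p̄)/n) = 0.06521 + 3 × √(0.06521×0.93479/300) = 0.06521 + 3 × 0.01425 = 0.10797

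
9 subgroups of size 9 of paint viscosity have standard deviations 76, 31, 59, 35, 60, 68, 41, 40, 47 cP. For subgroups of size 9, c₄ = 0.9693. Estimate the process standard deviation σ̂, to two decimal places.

s̄ = (76 + 31 + 59 + 35 + 60 + 68 + 41 + 40 + 47) / 9 = 50.7778
σ̂ = s̄ / c₄ = 50.7778 / 0.9693 = 52.3860

52.39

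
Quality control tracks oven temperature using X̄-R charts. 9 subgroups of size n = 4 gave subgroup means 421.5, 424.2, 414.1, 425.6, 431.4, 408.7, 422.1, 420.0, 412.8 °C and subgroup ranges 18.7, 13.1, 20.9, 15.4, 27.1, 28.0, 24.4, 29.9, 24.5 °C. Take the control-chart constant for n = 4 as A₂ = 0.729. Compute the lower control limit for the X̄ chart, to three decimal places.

403.682

X̄̄ = (421.5 + 424.2 + 414.1 + 425.6 + 431.4 + 408.7 + 422.1 + 420.0 + 412.8) / 9 = 3780.4000 / 9 = 420.0444
R̄ = (18.7 + 13.1 + 20.9 + 15.4 + 27.1 + 28.0 + 24.4 + 29.9 + 24.5) / 9 = 202.0000 / 9 = 22.4444
LCL = X̄̄ − A₂·R̄ = 420.0444 − 0.729 × 22.4444 = 403.6824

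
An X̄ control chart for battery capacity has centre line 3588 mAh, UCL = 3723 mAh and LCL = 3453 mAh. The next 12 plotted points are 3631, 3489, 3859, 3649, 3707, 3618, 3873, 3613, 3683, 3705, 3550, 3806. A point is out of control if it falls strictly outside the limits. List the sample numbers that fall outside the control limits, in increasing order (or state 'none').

Compare each point to [3453, 3723]: sample 3 = 3859 > UCL; sample 7 = 3873 > UCL; sample 12 = 3806 > UCL.

3, 7, 12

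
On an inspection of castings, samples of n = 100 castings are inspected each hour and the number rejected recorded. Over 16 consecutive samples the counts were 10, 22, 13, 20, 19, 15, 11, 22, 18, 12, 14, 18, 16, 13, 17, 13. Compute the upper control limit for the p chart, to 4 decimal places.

p̄ = Σdᵢ / (k·n) = 253 / (16 × 100) = 0.15812
UCL = p̄ + 3·√(p̄(1−p̄)/n) = 0.15812 + 3 × √(0.15812×0.84188/100) = 0.15812 + 3 × 0.03649 = 0.26758

0.2676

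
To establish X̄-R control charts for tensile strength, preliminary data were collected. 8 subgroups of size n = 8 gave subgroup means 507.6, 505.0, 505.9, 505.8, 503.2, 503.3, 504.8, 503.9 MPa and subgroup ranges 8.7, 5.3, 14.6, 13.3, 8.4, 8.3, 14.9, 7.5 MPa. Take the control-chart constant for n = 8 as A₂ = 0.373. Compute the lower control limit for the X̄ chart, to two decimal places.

501.16

X̄̄ = (507.6 + 505.0 + 505.9 + 505.8 + 503.2 + 503.3 + 504.8 + 503.9) / 8 = 4039.5000 / 8 = 504.9375
R̄ = (8.7 + 5.3 + 14.6 + 13.3 + 8.4 + 8.3 + 14.9 + 7.5) / 8 = 81.0000 / 8 = 10.1250
LCL = X̄̄ − A₂·R̄ = 504.9375 − 0.373 × 10.1250 = 501.1609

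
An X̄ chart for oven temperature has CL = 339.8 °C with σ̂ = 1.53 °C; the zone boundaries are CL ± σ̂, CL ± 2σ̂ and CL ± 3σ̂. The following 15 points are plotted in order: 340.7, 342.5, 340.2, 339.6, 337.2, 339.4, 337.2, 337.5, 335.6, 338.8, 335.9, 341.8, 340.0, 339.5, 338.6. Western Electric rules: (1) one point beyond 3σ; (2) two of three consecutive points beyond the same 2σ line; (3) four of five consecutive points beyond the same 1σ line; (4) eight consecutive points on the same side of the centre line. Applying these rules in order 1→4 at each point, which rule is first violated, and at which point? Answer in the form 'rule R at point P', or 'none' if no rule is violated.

rule 3 at point 9

Zone of each point (C = within 1σ̂, B = 1σ̂–2σ̂, A = 2σ̂–3σ̂, * = beyond 3σ̂; sign = side of CL): 1:+C, 2:+B, 3:+C, 4:-C, 5:-B, 6:-C, 7:-B, 8:-B, 9:-A, 10:-C, 11:-A, 12:+B, 13:+C, 14:-C, 15:-C
Rule 3 (four of five consecutive points beyond the same 1σ limit) is satisfied at point 9.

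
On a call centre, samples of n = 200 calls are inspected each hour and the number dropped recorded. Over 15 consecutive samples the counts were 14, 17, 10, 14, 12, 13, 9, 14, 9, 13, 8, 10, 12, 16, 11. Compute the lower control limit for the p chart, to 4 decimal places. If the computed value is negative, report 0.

p̄ = Σdᵢ / (k·n) = 182 / (15 × 200) = 0.06067
LCL = p̄ − 3·√(p̄(1−p̄)/n) = 0.06067 − 3 × 0.01688 = 0.01003

0.0100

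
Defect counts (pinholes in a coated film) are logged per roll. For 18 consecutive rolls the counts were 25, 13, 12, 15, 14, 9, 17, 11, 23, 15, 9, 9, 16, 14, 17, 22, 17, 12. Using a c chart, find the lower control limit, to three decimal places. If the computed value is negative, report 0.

c̄ = (25 + 13 + 12 + 15 + 14 + 9 + 17 + 11 + 23 + 15 + 9 + 9 + 16 + 14 + 17 + 22 + 17 + 12) / 18 = 270 / 18 = 15.0000
LCL = c̄ − 3√c̄ = 15.0000 − 3 × 3.8730 = 3.3810

3.381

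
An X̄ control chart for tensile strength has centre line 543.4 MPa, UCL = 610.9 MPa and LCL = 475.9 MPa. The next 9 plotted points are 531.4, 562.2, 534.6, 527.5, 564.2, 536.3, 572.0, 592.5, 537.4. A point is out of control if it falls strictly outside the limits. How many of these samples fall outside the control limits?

All 9 points lie within [475.9, 610.9].

0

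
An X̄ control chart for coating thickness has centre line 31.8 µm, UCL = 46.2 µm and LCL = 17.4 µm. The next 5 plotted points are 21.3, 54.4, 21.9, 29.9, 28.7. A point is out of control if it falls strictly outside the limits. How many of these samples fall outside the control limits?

Compare each point to [17.4, 46.2]: sample 2 = 54.4 > UCL.

1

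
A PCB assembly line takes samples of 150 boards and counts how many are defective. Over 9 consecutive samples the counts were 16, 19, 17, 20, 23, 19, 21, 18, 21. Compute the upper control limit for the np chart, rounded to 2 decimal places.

31.64

p̄ = Σdᵢ / (k·n) = 174 / (9 × 150) = 0.12889
UCL = np̄ + 3·√(np̄(1−p̄)) = 19.3333 + 3 × √(19.3333×0.87111) = 19.3333 + 3 × 4.1038 = 31.6448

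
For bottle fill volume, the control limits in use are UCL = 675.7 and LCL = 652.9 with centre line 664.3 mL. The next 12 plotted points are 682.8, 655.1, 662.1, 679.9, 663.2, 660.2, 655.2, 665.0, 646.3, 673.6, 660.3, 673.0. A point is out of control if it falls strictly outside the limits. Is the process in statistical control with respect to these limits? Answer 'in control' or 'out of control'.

Compare each point to [652.9, 675.7]: sample 1 = 682.8 > UCL; sample 4 = 679.9 > UCL; sample 9 = 646.3 < LCL.

out of control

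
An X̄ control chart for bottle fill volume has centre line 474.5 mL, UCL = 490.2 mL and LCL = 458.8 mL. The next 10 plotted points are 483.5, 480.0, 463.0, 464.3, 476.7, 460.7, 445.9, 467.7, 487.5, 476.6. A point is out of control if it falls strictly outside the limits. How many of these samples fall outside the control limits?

1

Compare each point to [458.8, 490.2]: sample 7 = 445.9 < LCL.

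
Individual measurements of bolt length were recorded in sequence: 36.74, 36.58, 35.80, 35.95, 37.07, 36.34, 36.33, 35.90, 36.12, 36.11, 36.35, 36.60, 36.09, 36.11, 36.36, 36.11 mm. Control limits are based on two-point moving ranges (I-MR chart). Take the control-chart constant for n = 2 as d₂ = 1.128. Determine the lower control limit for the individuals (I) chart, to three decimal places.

X̄ = (36.74 + 36.58 + 35.80 + 35.95 + 37.07 + 36.34 + 36.33 + 35.90 + 36.12 + 36.11 + 36.35 + 36.60 + 36.09 + 36.11 + 36.36 + 36.11) / 16 = 36.2850
Moving ranges: 0.16, 0.78, 0.15, 1.12, 0.73, 0.01, 0.43, 0.22, 0.01, 0.24, 0.25, 0.51, 0.02, 0.25, 0.25; M̄R̄ = 5.1300 / 15 = 0.3420
LCL = X̄ − 3·M̄R̄/d₂ = 36.2850 − 3 × 0.3420 / 1.128 = 35.3754

35.375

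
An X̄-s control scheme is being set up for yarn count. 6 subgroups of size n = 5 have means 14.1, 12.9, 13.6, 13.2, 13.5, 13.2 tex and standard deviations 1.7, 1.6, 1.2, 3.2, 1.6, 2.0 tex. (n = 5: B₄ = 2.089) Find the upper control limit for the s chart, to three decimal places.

s̄ = (1.7 + 1.6 + 1.2 + 3.2 + 1.6 + 2.0) / 6 = 1.8833
UCL_s = B₄·s̄ = 2.089 × 1.8833 = 3.9343

3.934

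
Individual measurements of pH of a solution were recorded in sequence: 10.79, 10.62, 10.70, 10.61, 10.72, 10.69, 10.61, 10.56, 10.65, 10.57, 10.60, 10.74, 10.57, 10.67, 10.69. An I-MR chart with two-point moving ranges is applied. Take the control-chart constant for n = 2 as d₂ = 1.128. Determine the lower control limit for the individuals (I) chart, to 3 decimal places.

10.417

X̄ = (10.79 + 10.62 + 10.70 + 10.61 + 10.72 + 10.69 + 10.61 + 10.56 + 10.65 + 10.57 + 10.60 + 10.74 + 10.57 + 10.67 + 10.69) / 15 = 10.6527
Moving ranges: 0.17, 0.08, 0.09, 0.11, 0.03, 0.08, 0.05, 0.09, 0.08, 0.03, 0.14, 0.17, 0.10, 0.02; M̄R̄ = 1.2400 / 14 = 0.0886
LCL = X̄ − 3·M̄R̄/d₂ = 10.6527 − 3 × 0.0886 / 1.128 = 10.4171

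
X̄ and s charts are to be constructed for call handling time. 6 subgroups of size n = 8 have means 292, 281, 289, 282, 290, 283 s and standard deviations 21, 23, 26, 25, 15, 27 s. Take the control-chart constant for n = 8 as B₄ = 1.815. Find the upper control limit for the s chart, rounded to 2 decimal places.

41.44

s̄ = (21 + 23 + 26 + 25 + 15 + 27) / 6 = 22.8333
UCL_s = B₄·s̄ = 1.815 × 22.8333 = 41.4425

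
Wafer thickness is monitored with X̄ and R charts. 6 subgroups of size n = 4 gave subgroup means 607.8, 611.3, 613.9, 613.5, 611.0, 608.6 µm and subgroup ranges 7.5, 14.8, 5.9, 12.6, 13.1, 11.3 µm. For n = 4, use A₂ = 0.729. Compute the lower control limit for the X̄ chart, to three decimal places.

X̄̄ = (607.8 + 611.3 + 613.9 + 613.5 + 611.0 + 608.6) / 6 = 3666.1000 / 6 = 611.0167
R̄ = (7.5 + 14.8 + 5.9 + 12.6 + 13.1 + 11.3) / 6 = 65.2000 / 6 = 10.8667
LCL = X̄̄ − A₂·R̄ = 611.0167 − 0.729 × 10.8667 = 603.0949

603.095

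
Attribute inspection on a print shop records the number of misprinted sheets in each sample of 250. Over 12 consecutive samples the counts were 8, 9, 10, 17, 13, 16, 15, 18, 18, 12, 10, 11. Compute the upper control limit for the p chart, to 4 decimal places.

0.0946

p̄ = Σdᵢ / (k·n) = 157 / (12 × 250) = 0.05233
UCL = p̄ + 3·√(p̄(1−p̄)/n) = 0.05233 + 3 × √(0.05233×0.94767/250) = 0.05233 + 3 × 0.01408 = 0.09459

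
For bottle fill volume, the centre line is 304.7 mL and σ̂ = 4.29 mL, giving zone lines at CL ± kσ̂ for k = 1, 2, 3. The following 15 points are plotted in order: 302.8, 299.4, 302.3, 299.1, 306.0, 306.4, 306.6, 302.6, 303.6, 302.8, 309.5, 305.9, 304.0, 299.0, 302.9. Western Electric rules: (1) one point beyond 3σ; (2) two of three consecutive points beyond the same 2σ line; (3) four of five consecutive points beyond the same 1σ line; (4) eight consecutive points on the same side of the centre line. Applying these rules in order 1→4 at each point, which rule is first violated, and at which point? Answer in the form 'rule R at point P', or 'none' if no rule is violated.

none

Zone of each point (C = within 1σ̂, B = 1σ̂–2σ̂, A = 2σ̂–3σ̂, * = beyond 3σ̂; sign = side of CL): 1:-C, 2:-B, 3:-C, 4:-B, 5:+C, 6:+C, 7:+C, 8:-C, 9:-C, 10:-C, 11:+B, 12:+C, 13:-C, 14:-B, 15:-C
No rule fires across all 15 points.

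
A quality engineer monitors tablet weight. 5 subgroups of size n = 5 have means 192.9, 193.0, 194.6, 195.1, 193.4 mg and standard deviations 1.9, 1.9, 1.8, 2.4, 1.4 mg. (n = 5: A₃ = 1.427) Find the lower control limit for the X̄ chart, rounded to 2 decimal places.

X̄̄ = (192.9 + 193.0 + 194.6 + 195.1 + 193.4) / 5 = 193.8000
s̄ = (1.9 + 1.9 + 1.8 + 2.4 + 1.4) / 5 = 1.8800
LCL = X̄̄ − A₃·s̄ = 193.8000 − 1.427 × 1.8800 = 191.1172

191.12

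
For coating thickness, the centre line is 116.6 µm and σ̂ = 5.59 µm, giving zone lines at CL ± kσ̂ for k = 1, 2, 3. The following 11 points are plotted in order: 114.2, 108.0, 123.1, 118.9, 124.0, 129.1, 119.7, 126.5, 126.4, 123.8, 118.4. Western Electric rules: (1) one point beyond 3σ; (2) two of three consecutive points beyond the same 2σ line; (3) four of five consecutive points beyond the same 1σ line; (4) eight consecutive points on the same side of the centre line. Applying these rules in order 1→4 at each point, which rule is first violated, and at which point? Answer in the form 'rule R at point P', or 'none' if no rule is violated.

Zone of each point (C = within 1σ̂, B = 1σ̂–2σ̂, A = 2σ̂–3σ̂, * = beyond 3σ̂; sign = side of CL): 1:-C, 2:-B, 3:+B, 4:+C, 5:+B, 6:+A, 7:+C, 8:+B, 9:+B, 10:+B, 11:+C
Rule 3 (four of five consecutive points beyond the same 1σ limit) is satisfied at point 9.

rule 3 at point 9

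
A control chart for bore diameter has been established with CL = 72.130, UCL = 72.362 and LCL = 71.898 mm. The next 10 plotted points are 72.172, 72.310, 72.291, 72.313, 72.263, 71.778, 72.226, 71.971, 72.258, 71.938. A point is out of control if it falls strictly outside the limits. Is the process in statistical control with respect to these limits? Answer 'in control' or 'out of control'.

Compare each point to [71.898, 72.362]: sample 6 = 71.778 < LCL.

out of control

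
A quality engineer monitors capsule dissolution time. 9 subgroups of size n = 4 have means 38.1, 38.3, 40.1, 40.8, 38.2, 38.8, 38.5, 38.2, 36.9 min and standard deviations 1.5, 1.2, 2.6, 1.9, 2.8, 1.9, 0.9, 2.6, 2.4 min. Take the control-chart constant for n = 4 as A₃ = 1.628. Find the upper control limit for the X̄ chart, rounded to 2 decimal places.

X̄̄ = (38.1 + 38.3 + 40.1 + 40.8 + 38.2 + 38.8 + 38.5 + 38.2 + 36.9) / 9 = 38.6556
s̄ = (1.5 + 1.2 + 2.6 + 1.9 + 2.8 + 1.9 + 0.9 + 2.6 + 2.4) / 9 = 1.9778
UCL = X̄̄ + A₃·s̄ = 38.6556 + 1.628 × 1.9778 = 41.8754

41.88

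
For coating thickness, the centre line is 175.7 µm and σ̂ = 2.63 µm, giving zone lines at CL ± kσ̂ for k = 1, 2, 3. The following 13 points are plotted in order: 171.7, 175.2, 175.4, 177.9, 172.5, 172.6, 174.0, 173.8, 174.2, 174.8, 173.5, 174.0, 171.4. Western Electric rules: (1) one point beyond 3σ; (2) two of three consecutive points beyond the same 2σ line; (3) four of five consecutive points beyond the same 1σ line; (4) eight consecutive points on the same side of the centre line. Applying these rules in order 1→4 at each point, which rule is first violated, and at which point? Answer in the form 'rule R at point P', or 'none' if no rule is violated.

Zone of each point (C = within 1σ̂, B = 1σ̂–2σ̂, A = 2σ̂–3σ̂, * = beyond 3σ̂; sign = side of CL): 1:-B, 2:-C, 3:-C, 4:+C, 5:-B, 6:-B, 7:-C, 8:-C, 9:-C, 10:-C, 11:-C, 12:-C, 13:-B
Rule 4 (eight consecutive points on the same side of the centre line) is satisfied at point 12.

rule 4 at point 12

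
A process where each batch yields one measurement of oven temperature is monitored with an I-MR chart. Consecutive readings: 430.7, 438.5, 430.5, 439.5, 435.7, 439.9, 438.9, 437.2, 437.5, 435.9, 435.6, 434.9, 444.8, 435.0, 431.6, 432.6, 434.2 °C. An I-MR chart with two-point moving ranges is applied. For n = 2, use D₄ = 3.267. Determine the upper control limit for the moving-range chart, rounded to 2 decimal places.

13.09

Moving ranges: 7.8, 8.0, 9.0, 3.8, 4.2, 1.0, 1.7, 0.3, 1.6, 0.3, 0.7, 9.9, 9.8, 3.4, 1.0, 1.6; M̄R̄ = 64.1000 / 16 = 4.0062
UCL_MR = D₄·M̄R̄ = 3.267 × 4.0062 = 13.0884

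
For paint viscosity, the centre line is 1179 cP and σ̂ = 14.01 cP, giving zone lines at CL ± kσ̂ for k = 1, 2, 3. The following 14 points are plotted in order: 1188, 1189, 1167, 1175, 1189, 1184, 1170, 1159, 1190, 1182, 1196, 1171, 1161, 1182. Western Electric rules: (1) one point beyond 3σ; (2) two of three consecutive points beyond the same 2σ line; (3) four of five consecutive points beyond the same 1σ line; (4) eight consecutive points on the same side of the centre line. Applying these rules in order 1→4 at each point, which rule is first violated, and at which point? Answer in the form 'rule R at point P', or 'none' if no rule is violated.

none

Zone of each point (C = within 1σ̂, B = 1σ̂–2σ̂, A = 2σ̂–3σ̂, * = beyond 3σ̂; sign = side of CL): 1:+C, 2:+C, 3:-C, 4:-C, 5:+C, 6:+C, 7:-C, 8:-B, 9:+C, 10:+C, 11:+B, 12:-C, 13:-B, 14:+C
No rule fires across all 14 points.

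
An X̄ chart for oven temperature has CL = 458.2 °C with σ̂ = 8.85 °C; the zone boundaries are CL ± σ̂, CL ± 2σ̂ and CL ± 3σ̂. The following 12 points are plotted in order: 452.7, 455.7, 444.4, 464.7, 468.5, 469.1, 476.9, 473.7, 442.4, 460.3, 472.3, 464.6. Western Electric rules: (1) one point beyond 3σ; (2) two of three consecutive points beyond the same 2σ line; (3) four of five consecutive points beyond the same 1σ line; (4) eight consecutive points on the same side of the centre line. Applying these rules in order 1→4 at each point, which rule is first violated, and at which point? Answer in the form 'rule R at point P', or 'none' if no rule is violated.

rule 3 at point 8

Zone of each point (C = within 1σ̂, B = 1σ̂–2σ̂, A = 2σ̂–3σ̂, * = beyond 3σ̂; sign = side of CL): 1:-C, 2:-C, 3:-B, 4:+C, 5:+B, 6:+B, 7:+A, 8:+B, 9:-B, 10:+C, 11:+B, 12:+C
Rule 3 (four of five consecutive points beyond the same 1σ limit) is satisfied at point 8.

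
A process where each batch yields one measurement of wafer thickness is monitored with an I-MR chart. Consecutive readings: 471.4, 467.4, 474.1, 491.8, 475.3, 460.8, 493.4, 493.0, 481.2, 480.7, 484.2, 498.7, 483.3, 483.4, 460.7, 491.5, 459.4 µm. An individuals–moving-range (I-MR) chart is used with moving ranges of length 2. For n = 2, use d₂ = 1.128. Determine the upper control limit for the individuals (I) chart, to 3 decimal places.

516.630

X̄ = (471.4 + 467.4 + 474.1 + 491.8 + 475.3 + 460.8 + 493.4 + 493.0 + 481.2 + 480.7 + 484.2 + 498.7 + 483.3 + 483.4 + 460.7 + 491.5 + 459.4) / 17 = 479.4294
Moving ranges: 4.0, 6.7, 17.7, 16.5, 14.5, 32.6, 0.4, 11.8, 0.5, 3.5, 14.5, 15.4, 0.1, 22.7, 30.8, 32.1; M̄R̄ = 223.8000 / 16 = 13.9875
UCL = X̄ + 3·M̄R̄/d₂ = 479.4294 + 3 × 13.9875 / 1.128 = 516.6302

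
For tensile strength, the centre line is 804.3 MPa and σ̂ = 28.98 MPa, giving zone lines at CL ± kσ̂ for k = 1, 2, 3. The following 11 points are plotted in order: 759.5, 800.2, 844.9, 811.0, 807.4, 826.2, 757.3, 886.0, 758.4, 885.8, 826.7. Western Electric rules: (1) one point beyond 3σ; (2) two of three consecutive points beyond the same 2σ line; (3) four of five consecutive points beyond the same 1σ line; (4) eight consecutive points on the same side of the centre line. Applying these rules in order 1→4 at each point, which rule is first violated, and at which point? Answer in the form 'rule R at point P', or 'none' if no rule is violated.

rule 2 at point 10

Zone of each point (C = within 1σ̂, B = 1σ̂–2σ̂, A = 2σ̂–3σ̂, * = beyond 3σ̂; sign = side of CL): 1:-B, 2:-C, 3:+B, 4:+C, 5:+C, 6:+C, 7:-B, 8:+A, 9:-B, 10:+A, 11:+C
Rule 2 (two of three consecutive points beyond the same 2σ limit) is satisfied at point 10.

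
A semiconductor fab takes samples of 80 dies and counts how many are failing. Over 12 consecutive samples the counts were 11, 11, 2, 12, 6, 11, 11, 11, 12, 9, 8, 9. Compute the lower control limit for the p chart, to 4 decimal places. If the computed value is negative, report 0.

0.0096

p̄ = Σdᵢ / (k·n) = 113 / (12 × 80) = 0.11771
LCL = p̄ − 3·√(p̄(1−p̄)/n) = 0.11771 − 3 × 0.03603 = 0.00962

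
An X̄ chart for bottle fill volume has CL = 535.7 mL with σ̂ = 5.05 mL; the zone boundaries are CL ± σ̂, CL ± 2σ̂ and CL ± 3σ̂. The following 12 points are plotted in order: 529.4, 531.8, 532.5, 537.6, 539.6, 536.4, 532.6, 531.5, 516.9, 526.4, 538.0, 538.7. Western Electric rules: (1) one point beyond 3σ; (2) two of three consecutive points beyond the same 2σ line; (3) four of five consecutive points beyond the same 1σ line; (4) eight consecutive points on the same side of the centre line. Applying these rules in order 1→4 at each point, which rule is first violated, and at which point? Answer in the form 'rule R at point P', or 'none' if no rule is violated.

rule 1 at point 9

Zone of each point (C = within 1σ̂, B = 1σ̂–2σ̂, A = 2σ̂–3σ̂, * = beyond 3σ̂; sign = side of CL): 1:-B, 2:-C, 3:-C, 4:+C, 5:+C, 6:+C, 7:-C, 8:-C, 9:-*, 10:-B, 11:+C, 12:+C
Rule 1 (one point beyond the 3σ limits) is satisfied at point 9.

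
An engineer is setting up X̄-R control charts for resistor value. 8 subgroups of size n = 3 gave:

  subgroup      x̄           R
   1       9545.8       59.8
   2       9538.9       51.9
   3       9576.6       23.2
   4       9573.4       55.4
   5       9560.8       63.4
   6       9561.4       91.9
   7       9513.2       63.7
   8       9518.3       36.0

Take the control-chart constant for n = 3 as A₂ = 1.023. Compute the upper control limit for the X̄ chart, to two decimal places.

X̄̄ = (9545.8 + 9538.9 + 9576.6 + 9573.4 + 9560.8 + 9561.4 + 9513.2 + 9518.3) / 8 = 76388.4000 / 8 = 9548.5500
R̄ = (59.8 + 51.9 + 23.2 + 55.4 + 63.4 + 91.9 + 63.7 + 36.0) / 8 = 445.3000 / 8 = 55.6625
UCL = X̄̄ + A₂·R̄ = 9548.5500 + 1.023 × 55.6625 = 9605.4927

9605.49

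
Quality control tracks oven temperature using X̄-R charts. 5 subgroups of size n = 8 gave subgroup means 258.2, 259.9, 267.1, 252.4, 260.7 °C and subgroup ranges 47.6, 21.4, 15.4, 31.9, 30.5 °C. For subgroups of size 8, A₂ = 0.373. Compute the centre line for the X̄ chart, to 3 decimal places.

X̄̄ = (258.2 + 259.9 + 267.1 + 252.4 + 260.7) / 5 = 1298.3000 / 5 = 259.6600
CL = X̄̄ = 259.6600

259.660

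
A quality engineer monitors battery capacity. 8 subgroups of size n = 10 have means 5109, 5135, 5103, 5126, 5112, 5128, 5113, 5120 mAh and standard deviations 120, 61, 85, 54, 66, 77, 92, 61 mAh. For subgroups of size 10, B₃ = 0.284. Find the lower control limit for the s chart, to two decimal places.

21.87

s̄ = (120 + 61 + 85 + 54 + 66 + 77 + 92 + 61) / 8 = 77.0000
LCL_s = B₃·s̄ = 0.284 × 77.0000 = 21.8680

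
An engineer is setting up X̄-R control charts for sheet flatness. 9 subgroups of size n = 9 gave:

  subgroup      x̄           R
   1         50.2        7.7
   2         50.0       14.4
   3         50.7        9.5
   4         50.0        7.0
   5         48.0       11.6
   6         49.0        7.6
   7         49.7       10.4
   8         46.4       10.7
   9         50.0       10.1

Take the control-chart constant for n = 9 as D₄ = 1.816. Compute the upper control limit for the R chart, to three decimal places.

17.958

R̄ = (7.7 + 14.4 + 9.5 + 7.0 + 11.6 + 7.6 + 10.4 + 10.7 + 10.1) / 9 = 89.0000 / 9 = 9.8889
UCL_R = D₄·R̄ = 1.816 × 9.8889 = 17.9582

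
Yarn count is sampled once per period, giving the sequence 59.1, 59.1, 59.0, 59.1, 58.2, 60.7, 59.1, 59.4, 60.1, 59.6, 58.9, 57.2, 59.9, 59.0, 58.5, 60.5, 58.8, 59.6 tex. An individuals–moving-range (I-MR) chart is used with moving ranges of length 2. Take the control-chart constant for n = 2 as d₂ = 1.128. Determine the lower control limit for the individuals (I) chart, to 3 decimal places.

56.442

X̄ = (59.1 + 59.1 + 59.0 + 59.1 + 58.2 + 60.7 + 59.1 + 59.4 + 60.1 + 59.6 + 58.9 + 57.2 + 59.9 + 59.0 + 58.5 + 60.5 + 58.8 + 59.6) / 18 = 59.2111
Moving ranges: 0.0, 0.1, 0.1, 0.9, 2.5, 1.6, 0.3, 0.7, 0.5, 0.7, 1.7, 2.7, 0.9, 0.5, 2.0, 1.7, 0.8; M̄R̄ = 17.7000 / 17 = 1.0412
LCL = X̄ − 3·M̄R̄/d₂ = 59.2111 − 3 × 1.0412 / 1.128 = 56.4420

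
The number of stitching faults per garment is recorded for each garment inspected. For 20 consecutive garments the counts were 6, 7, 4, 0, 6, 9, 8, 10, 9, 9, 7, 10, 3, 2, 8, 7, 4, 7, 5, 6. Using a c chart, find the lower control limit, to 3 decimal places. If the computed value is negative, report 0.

c̄ = (6 + 7 + 4 + 0 + 6 + 9 + 8 + 10 + 9 + 9 + 7 + 10 + 3 + 2 + 8 + 7 + 4 + 7 + 5 + 6) / 20 = 127 / 20 = 6.3500
LCL = c̄ − 3√c̄ = 6.3500 − 3 × 2.5199 = -1.2098 → 0 (cannot be negative)

0.000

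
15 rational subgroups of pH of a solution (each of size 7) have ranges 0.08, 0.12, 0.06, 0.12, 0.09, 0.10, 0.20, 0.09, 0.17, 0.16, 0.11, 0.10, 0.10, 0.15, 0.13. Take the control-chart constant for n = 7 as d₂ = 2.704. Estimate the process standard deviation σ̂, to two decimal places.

R̄ = (0.08 + 0.12 + 0.06 + 0.12 + 0.09 + 0.10 + 0.20 + 0.09 + 0.17 + 0.16 + 0.11 + 0.10 + 0.10 + 0.15 + 0.13) / 15 = 0.1187
σ̂ = R̄ / d₂ = 0.1187 / 2.704 = 0.0439

0.04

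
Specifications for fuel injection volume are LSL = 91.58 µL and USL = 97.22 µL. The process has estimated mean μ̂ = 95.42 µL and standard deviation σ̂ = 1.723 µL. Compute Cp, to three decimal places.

0.546

Cp = (USL − LSL) / (6σ̂) = (97.22 − 91.58) / (6 × 1.723) = 5.6400 / 10.3380 = 0.5456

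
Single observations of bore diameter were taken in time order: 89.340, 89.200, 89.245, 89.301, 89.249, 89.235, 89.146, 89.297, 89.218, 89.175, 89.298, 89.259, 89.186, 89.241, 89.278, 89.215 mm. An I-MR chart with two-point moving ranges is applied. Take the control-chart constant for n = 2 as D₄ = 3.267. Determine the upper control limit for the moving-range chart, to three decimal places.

Moving ranges: 0.140, 0.045, 0.056, 0.052, 0.014, 0.089, 0.151, 0.079, 0.043, 0.123, 0.039, 0.073, 0.055, 0.037, 0.063; M̄R̄ = 1.0590 / 15 = 0.0706
UCL_MR = D₄·M̄R̄ = 3.267 × 0.0706 = 0.2307

0.231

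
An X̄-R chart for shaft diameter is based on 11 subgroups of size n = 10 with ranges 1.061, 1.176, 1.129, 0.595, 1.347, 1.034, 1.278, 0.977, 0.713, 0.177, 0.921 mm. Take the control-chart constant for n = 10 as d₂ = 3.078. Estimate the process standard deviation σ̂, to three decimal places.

0.307

R̄ = (1.061 + 1.176 + 1.129 + 0.595 + 1.347 + 1.034 + 1.278 + 0.977 + 0.713 + 0.177 + 0.921) / 11 = 0.9462
σ̂ = R̄ / d₂ = 0.9462 / 3.078 = 0.3074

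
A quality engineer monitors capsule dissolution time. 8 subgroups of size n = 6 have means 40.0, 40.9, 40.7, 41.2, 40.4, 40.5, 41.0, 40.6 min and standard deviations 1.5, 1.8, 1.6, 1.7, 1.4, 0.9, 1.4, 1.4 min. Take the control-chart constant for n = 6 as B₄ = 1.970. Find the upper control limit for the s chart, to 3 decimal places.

2.881

s̄ = (1.5 + 1.8 + 1.6 + 1.7 + 1.4 + 0.9 + 1.4 + 1.4) / 8 = 1.4625
UCL_s = B₄·s̄ = 1.970 × 1.4625 = 2.8811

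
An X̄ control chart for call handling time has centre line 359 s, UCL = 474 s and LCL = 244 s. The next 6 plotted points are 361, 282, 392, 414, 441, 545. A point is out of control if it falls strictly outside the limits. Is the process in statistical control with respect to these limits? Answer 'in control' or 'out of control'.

out of control

Compare each point to [244, 474]: sample 6 = 545 > UCL.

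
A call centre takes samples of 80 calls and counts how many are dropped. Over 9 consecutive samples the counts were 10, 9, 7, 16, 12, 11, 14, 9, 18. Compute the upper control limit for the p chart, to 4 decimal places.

0.2661

p̄ = Σdᵢ / (k·n) = 106 / (9 × 80) = 0.14722
UCL = p̄ + 3·√(p̄(1−p̄)/n) = 0.14722 + 3 × √(0.14722×0.85278/80) = 0.14722 + 3 × 0.03961 = 0.26607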